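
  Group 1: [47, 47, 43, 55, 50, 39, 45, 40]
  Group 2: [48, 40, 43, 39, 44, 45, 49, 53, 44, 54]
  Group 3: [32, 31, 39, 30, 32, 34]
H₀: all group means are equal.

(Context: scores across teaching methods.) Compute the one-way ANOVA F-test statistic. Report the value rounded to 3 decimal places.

test statistic = 16.406

Group means [45.75, 45.90, 33.00], grand mean 42.625
SSB = Σnᵢ(x̄ᵢ−x̄)² = 741.225; SSW = ΣΣ(x−x̄ᵢ)² = 474.400
MSB = 741.225/2 = 370.6125; MSW = 474.400/21 = 22.5905
F = MSB/MSW = 16.4057
df = (2, 21)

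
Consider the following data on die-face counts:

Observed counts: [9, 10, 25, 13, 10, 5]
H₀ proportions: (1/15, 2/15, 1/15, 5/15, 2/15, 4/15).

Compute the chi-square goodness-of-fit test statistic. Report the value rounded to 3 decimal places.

test statistic = 104.260

n = 72; E_i = n·p_i = [4.80, 9.60, 4.80, 24.00, 9.60, 19.20]
χ² = (9−4.80)²/4.80 + (10−9.60)²/9.60 + (25−4.80)²/4.80 + (13−24.00)²/24.00 + (10−9.60)²/9.60 + (5−19.20)²/19.20 = 104.2604
df = 5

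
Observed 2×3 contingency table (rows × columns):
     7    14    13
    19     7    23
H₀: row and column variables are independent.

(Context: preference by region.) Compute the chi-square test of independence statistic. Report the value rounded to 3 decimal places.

test statistic = 8.207

Row totals [34, 49], col totals [26, 21, 36], n=83
χ² = (7−10.65)²/10.65 + (14−8.60)²/8.60 + (13−14.75)²/14.75 + (19−15.35)²/15.35 + (7−12.40)²/12.40 + (23−21.25)²/21.25 = 8.2068
df = 2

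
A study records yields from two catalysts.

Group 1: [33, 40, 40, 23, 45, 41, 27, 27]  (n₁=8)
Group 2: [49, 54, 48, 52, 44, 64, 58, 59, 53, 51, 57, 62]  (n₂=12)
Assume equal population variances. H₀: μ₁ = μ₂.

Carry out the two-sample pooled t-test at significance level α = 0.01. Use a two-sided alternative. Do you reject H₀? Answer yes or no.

x̄₁=34.500, s₁=8.106, n₁=8
x̄₂=54.250, s₂=5.941, n₂=12
s_p² = [7·8.106² + 11·5.941²]/18 = 47.1250
SE = √(s_p²·(1/8+1/12)) = 3.1333
t = (34.500−54.250)/3.1333 = -6.3032
df = 18
p-value (two-sided) = 0.00001
At α=0.01: p < α → reject H₀

reject H₀: yes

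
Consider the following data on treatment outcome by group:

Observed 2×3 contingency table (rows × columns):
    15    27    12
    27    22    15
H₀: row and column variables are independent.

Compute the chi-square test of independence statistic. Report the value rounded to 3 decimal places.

Row totals [54, 64], col totals [42, 49, 27], n=118
χ² = (15−19.22)²/19.22 + (27−22.42)²/22.42 + (12−12.36)²/12.36 + (27−22.78)²/22.78 + (22−26.58)²/26.58 + (15−14.64)²/14.64 = 3.4494
df = 2

test statistic = 3.449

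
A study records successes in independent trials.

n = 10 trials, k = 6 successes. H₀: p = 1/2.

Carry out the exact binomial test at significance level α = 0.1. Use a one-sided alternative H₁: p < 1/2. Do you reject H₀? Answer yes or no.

reject H₀: no

Exact binomial: n=10, k=6, p₀=1/2=0.5000
P(X≤6) from Σ C(n,i)·p₀^i·(1−p₀)^(n−i)
p-value (one-sided, H₁ less) = 0.82812
At α=0.1: p ≥ α → fail to reject H₀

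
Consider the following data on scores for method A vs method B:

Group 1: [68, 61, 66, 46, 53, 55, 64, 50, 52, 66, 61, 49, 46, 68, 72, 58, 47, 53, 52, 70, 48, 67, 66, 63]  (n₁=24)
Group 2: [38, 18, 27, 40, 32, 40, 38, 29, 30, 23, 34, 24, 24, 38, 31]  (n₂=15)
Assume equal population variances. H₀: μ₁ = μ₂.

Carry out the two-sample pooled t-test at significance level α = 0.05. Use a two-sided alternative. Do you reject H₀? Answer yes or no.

x̄₁=58.375, s₁=8.530, n₁=24
x̄₂=31.067, s₂=6.923, n₂=15
s_p² = [23·8.530² + 14·6.923²]/37 = 63.3664
SE = √(s_p²·(1/24+1/15)) = 2.6201
t = (58.375−31.067)/2.6201 = 10.4228
df = 37
p-value (two-sided) = 0.00000
At α=0.05: p < α → reject H₀

reject H₀: yes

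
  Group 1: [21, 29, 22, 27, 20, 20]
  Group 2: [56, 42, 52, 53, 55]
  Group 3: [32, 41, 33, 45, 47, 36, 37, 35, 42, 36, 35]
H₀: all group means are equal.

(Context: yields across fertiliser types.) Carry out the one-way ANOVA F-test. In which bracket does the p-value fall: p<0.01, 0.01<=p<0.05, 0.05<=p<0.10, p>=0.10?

Group means [23.17, 51.60, 38.09], grand mean 37.091
SSB = Σnᵢ(x̄ᵢ−x̄)² = 2226.876; SSW = ΣΣ(x−x̄ᵢ)² = 442.942
MSB = 2226.876/2 = 1113.4379; MSW = 442.942/19 = 23.3128
F = MSB/MSW = 47.7609
df = (2, 19)
p-value (upper-tail) = 0.00000
→ bracket: p<0.01

p-value bracket: p<0.01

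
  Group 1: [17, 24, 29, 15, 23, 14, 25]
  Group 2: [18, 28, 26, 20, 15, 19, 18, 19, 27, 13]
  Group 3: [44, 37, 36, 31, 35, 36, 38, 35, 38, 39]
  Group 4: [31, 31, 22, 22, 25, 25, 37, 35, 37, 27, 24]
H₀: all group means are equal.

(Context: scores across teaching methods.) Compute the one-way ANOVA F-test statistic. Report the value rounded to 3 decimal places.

test statistic = 22.631

Group means [21.00, 20.30, 36.90, 28.73], grand mean 27.237
SSB = Σnᵢ(x̄ᵢ−x̄)² = 1711.687; SSW = ΣΣ(x−x̄ᵢ)² = 857.182
MSB = 1711.687/3 = 570.5622; MSW = 857.182/34 = 25.2112
F = MSB/MSW = 22.6313
df = (3, 34)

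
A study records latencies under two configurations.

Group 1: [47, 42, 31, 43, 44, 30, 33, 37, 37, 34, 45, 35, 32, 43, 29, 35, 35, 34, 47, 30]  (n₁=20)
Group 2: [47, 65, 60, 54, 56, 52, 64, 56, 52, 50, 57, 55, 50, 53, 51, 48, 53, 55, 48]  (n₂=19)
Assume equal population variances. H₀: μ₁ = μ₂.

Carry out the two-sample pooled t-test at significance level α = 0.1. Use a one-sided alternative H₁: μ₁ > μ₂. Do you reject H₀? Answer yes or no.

reject H₀: no

x̄₁=37.150, s₁=5.976, n₁=20
x̄₂=54.000, s₂=4.989, n₂=19
s_p² = [19·5.976² + 18·4.989²]/37 = 30.4473
SE = √(s_p²·(1/20+1/19)) = 1.7677
t = (37.150−54.000)/1.7677 = -9.5320
df = 37
p-value (one-sided, H₁ greater) = 1.00000
At α=0.1: p ≥ α → fail to reject H₀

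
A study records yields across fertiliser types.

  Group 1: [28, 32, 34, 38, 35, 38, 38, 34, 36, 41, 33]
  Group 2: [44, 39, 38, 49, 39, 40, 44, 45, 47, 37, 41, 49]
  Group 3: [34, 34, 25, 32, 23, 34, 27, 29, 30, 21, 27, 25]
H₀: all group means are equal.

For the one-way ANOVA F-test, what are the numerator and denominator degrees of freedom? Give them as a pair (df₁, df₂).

k = 3 groups, N = 35 total
df = (k−1, N−k) = (3−1, 35−3) = (2, 32)

degrees of freedom = [2, 32]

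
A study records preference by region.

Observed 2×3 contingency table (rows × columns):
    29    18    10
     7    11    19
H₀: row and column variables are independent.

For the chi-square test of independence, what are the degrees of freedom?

df = (r−1)(c−1) = (2−1)·(3−1) = 2

degrees of freedom = 2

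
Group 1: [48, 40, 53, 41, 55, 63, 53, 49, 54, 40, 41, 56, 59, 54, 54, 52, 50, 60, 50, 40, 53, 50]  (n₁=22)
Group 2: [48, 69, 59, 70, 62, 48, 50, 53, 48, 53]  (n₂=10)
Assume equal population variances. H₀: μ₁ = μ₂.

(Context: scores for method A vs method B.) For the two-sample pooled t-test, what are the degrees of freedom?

degrees of freedom = 30

df = n₁ + n₂ − 2 = 22 + 10 − 2 = 30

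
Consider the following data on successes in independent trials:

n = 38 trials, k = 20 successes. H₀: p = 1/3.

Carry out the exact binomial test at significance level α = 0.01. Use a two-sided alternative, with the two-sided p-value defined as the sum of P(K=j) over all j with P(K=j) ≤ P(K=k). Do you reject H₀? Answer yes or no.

reject H₀: no

Exact binomial: n=38, k=20, p₀=1/3=0.3333
P(X=j) = C(n,j)·p₀^j·(1−p₀)^(n−j); p = Σ P(X=j) over j with P(X=j) ≤ P(X=20)
p-value (two-sided) = 0.01531
At α=0.01: p ≥ α → fail to reject H₀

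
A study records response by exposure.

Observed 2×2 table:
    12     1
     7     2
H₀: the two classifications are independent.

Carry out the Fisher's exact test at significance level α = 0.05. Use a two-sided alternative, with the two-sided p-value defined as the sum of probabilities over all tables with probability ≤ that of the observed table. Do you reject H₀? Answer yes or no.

Margins: r₁=13, r₂=9, c₁=19, c₂=3, n=22
p_obs = C(13,12)·C(9,7)/C(22,19); sum pmf over tables with pmf ≤ p_obs
p-value (two-sided) = 0.54416
At α=0.05: p ≥ α → fail to reject H₀

reject H₀: no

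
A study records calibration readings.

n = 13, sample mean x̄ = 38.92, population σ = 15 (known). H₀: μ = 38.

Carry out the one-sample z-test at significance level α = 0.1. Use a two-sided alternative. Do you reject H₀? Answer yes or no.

reject H₀: no

SE = σ/√n = 15/√13 = 4.1603
z = (x̄−μ₀)/SE = (38.92−38)/4.1603 = 0.2211
p-value (two-sided) = 0.82498
At α=0.1: p ≥ α → fail to reject H₀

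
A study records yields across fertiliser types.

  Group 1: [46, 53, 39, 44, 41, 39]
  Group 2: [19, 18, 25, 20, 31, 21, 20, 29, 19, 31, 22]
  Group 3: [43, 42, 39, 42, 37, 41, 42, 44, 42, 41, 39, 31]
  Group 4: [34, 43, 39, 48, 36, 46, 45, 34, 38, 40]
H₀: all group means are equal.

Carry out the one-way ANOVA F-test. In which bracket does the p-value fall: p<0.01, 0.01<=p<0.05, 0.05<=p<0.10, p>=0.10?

p-value bracket: p<0.01

Group means [43.67, 23.18, 40.25, 40.30], grand mean 35.974
SSB = Σnᵢ(x̄ᵢ−x̄)² = 2561.655; SSW = ΣΣ(x−x̄ᵢ)² = 751.320
MSB = 2561.655/3 = 853.8849; MSW = 751.320/35 = 21.4663
F = MSB/MSW = 39.7780
df = (3, 35)
p-value (upper-tail) = 0.00000
→ bracket: p<0.01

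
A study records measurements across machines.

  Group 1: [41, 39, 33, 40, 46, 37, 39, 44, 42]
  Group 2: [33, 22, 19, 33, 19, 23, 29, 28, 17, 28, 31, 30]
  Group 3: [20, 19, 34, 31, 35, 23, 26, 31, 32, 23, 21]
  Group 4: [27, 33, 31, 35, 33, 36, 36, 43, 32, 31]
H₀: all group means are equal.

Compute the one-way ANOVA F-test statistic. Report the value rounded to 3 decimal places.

Group means [40.11, 26.00, 26.82, 33.70], grand mean 31.071
SSB = Σnᵢ(x̄ᵢ−x̄)² = 1312.160; SSW = ΣΣ(x−x̄ᵢ)² = 990.625
MSB = 1312.160/3 = 437.3868; MSW = 990.625/38 = 26.0691
F = MSB/MSW = 16.7780
df = (3, 38)

test statistic = 16.778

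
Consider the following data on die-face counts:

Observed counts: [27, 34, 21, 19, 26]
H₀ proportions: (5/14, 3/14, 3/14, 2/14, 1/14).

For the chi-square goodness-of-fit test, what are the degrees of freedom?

degrees of freedom = 4

df = k − 1 = 5 − 1 = 4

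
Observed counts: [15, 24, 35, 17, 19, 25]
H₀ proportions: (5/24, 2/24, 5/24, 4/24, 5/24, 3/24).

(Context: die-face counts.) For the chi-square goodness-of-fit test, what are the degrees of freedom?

df = k − 1 = 6 − 1 = 5

degrees of freedom = 5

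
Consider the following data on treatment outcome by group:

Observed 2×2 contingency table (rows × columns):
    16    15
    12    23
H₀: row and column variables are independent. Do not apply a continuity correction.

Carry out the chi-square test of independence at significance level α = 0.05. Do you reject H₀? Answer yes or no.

Row totals [31, 35], col totals [28, 38], n=66
χ² = (16−13.15)²/13.15 + (15−17.85)²/17.85 + (12−14.85)²/14.85 + (23−20.15)²/20.15 = 2.0206
df = 1
p-value (upper-tail) = 0.15517
At α=0.05: p ≥ α → fail to reject H₀

reject H₀: no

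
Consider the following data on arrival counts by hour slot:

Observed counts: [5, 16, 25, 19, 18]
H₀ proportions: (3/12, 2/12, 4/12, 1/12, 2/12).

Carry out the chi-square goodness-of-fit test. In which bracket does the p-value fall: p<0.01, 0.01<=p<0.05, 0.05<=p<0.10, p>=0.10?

p-value bracket: p<0.01

n = 83; E_i = n·p_i = [20.75, 13.83, 27.67, 6.92, 13.83]
χ² = (5−20.75)²/20.75 + (16−13.83)²/13.83 + (25−27.67)²/27.67 + (19−6.92)²/6.92 + (18−13.83)²/13.83 = 34.9157
df = 4
p-value (upper-tail) = 0.00000
→ bracket: p<0.01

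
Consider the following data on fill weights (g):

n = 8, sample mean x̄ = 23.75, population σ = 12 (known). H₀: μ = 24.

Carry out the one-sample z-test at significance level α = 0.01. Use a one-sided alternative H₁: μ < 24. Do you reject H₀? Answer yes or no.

SE = σ/√n = 12/√8 = 4.2426
z = (x̄−μ₀)/SE = (23.75−24)/4.2426 = -0.0589
p-value (one-sided, H₁ less) = 0.47651
At α=0.01: p ≥ α → fail to reject H₀

reject H₀: no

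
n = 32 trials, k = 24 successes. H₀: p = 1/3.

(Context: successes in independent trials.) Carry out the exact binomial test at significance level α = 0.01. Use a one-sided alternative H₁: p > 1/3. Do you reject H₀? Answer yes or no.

reject H₀: yes

Exact binomial: n=32, k=24, p₀=1/3=0.3333
P(X≥24) from Σ C(n,i)·p₀^i·(1−p₀)^(n−i)
p-value (one-sided, H₁ greater) = 0.00000
At α=0.01: p < α → reject H₀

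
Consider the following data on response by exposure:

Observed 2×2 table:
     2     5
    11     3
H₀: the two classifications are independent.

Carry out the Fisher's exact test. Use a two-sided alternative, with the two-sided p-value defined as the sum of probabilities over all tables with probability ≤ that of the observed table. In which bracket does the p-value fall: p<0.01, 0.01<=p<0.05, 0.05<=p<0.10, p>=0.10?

Margins: r₁=7, r₂=14, c₁=13, c₂=8, n=21
p_obs = C(7,2)·C(14,11)/C(21,13); sum pmf over tables with pmf ≤ p_obs
p-value (two-sided) = 0.05552
→ bracket: 0.05<=p<0.10

p-value bracket: 0.05<=p<0.10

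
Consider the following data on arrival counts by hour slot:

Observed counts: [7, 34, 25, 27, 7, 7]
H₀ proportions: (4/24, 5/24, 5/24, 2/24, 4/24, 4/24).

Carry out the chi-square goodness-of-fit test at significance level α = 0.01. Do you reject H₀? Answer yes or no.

reject H₀: yes

n = 107; E_i = n·p_i = [17.83, 22.29, 22.29, 8.92, 17.83, 17.83]
χ² = (7−17.83)²/17.83 + (34−22.29)²/22.29 + (25−22.29)²/22.29 + (27−8.92)²/8.92 + (7−17.83)²/17.83 + (7−17.83)²/17.83 = 62.8953
df = 5
p-value (upper-tail) = 0.00000
At α=0.01: p < α → reject H₀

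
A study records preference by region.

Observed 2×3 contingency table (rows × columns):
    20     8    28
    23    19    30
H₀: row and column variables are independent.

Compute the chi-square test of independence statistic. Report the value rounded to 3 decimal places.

Row totals [56, 72], col totals [43, 27, 58], n=128
χ² = (20−18.81)²/18.81 + (8−11.81)²/11.81 + (28−25.38)²/25.38 + (23−24.19)²/24.19 + (19−15.19)²/15.19 + (30−32.62)²/32.62 = 2.8036
df = 2

test statistic = 2.804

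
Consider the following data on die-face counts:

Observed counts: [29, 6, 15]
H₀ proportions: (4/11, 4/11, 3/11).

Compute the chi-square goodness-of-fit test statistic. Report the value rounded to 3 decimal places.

n = 50; E_i = n·p_i = [18.18, 18.18, 13.64]
χ² = (29−18.18)²/18.18 + (6−18.18)²/18.18 + (15−13.64)²/13.64 = 14.7350
df = 2

test statistic = 14.735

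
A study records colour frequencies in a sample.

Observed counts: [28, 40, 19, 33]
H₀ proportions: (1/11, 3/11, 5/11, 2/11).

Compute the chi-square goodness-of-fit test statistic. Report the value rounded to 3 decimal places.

test statistic = 57.286

n = 120; E_i = n·p_i = [10.91, 32.73, 54.55, 21.82]
χ² = (28−10.91)²/10.91 + (40−32.73)²/32.73 + (19−54.55)²/54.55 + (33−21.82)²/21.82 = 57.2864
df = 3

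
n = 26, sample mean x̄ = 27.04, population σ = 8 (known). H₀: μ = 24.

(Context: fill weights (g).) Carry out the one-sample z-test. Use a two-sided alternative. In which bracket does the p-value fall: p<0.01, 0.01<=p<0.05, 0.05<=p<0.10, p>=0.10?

p-value bracket: 0.05<=p<0.10

SE = σ/√n = 8/√26 = 1.5689
z = (x̄−μ₀)/SE = (27.04−24)/1.5689 = 1.9376
p-value (two-sided) = 0.05267
→ bracket: 0.05<=p<0.10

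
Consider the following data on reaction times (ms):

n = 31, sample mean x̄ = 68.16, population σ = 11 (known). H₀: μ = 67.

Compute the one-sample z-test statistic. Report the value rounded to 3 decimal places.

SE = σ/√n = 11/√31 = 1.9757
z = (x̄−μ₀)/SE = (68.16−67)/1.9757 = 0.5871

test statistic = 0.587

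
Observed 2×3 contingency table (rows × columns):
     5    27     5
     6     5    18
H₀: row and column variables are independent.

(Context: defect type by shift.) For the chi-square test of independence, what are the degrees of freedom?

degrees of freedom = 2

df = (r−1)(c−1) = (2−1)·(3−1) = 2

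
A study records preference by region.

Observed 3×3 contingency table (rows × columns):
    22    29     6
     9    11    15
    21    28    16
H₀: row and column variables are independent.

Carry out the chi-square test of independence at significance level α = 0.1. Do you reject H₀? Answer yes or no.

Row totals [57, 35, 65], col totals [52, 68, 37], n=157
χ² = (22−18.88)²/18.88 + (29−24.69)²/24.69 + (6−13.43)²/13.43 + (9−11.59)²/11.59 + (11−15.16)²/15.16 + (15−8.25)²/8.25 + (21−21.53)²/21.53 + (28−28.15)²/28.15 + (16−15.32)²/15.32 = 12.6736
df = 4
p-value (upper-tail) = 0.01299
At α=0.1: p < α → reject H₀

reject H₀: yes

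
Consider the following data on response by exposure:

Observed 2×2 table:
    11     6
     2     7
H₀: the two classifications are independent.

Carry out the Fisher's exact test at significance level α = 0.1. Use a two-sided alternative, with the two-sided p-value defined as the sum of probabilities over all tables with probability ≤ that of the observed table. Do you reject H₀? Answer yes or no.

Margins: r₁=17, r₂=9, c₁=13, c₂=13, n=26
p_obs = C(17,11)·C(9,2)/C(26,13); sum pmf over tables with pmf ≤ p_obs
p-value (two-sided) = 0.09684
At α=0.1: p < α → reject H₀

reject H₀: yes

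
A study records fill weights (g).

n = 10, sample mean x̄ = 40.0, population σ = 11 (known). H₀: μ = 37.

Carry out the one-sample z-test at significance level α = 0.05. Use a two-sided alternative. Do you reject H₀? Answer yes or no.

reject H₀: no

SE = σ/√n = 11/√10 = 3.4785
z = (x̄−μ₀)/SE = (40.0−37)/3.4785 = 0.8624
p-value (two-sided) = 0.38845
At α=0.05: p ≥ α → fail to reject H₀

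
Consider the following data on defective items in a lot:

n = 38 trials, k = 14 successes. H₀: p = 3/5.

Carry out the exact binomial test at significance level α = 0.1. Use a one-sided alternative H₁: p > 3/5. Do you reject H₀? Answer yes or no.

Exact binomial: n=38, k=14, p₀=3/5=0.6000
P(X≥14) from Σ C(n,i)·p₀^i·(1−p₀)^(n−i)
p-value (one-sided, H₁ greater) = 0.99883
At α=0.1: p ≥ α → fail to reject H₀

reject H₀: no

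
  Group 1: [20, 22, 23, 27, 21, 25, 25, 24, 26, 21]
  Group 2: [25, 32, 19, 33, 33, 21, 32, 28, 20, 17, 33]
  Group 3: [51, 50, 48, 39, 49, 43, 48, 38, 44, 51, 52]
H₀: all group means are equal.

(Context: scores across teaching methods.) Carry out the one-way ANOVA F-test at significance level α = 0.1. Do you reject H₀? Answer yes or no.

Group means [23.40, 26.64, 46.64], grand mean 32.500
SSB = Σnᵢ(x̄ᵢ−x̄)² = 3404.509; SSW = ΣΣ(x−x̄ᵢ)² = 701.491
MSB = 3404.509/2 = 1702.2545; MSW = 701.491/29 = 24.1893
F = MSB/MSW = 70.3721
df = (2, 29)
p-value (upper-tail) = 0.00000
At α=0.1: p < α → reject H₀

reject H₀: yes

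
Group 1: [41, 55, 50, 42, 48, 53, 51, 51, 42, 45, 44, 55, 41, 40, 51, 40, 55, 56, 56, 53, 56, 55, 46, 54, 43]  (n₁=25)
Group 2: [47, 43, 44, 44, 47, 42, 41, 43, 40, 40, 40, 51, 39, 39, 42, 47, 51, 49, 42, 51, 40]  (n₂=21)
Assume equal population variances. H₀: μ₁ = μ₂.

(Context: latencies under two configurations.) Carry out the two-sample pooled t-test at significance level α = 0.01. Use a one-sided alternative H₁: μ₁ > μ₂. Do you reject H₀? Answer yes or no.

x̄₁=48.920, s₁=5.901, n₁=25
x̄₂=43.905, s₂=4.098, n₂=21
s_p² = [24·5.901² + 20·4.098²]/44 = 26.6284
SE = √(s_p²·(1/25+1/21)) = 1.5275
t = (48.920−43.905)/1.5275 = 3.2834
df = 44
p-value (one-sided, H₁ greater) = 0.00101
At α=0.01: p < α → reject H₀

reject H₀: yes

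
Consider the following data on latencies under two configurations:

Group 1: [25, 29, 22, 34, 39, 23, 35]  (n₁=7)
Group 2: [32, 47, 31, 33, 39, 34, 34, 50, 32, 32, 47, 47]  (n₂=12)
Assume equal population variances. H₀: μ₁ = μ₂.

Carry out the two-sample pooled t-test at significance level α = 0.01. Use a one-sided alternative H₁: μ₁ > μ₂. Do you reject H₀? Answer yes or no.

x̄₁=29.571, s₁=6.579, n₁=7
x̄₂=38.167, s₂=7.396, n₂=12
s_p² = [6·6.579² + 11·7.396²]/17 = 50.6695
SE = √(s_p²·(1/7+1/12)) = 3.3854
t = (29.571−38.167)/3.3854 = -2.5389
df = 17
p-value (one-sided, H₁ greater) = 0.98941
At α=0.01: p ≥ α → fail to reject H₀

reject H₀: no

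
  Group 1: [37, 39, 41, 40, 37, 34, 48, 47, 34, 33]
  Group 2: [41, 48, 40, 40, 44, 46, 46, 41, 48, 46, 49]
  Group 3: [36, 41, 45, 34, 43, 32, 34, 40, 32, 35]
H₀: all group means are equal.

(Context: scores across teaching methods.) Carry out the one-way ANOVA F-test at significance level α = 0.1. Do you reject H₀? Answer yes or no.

reject H₀: yes

Group means [39.00, 44.45, 37.20], grand mean 40.355
SSB = Σnᵢ(x̄ᵢ−x̄)² = 302.770; SSW = ΣΣ(x−x̄ᵢ)² = 558.327
MSB = 302.770/2 = 151.3848; MSW = 558.327/28 = 19.9403
F = MSB/MSW = 7.5919
df = (2, 28)
p-value (upper-tail) = 0.00232
At α=0.1: p < α → reject H₀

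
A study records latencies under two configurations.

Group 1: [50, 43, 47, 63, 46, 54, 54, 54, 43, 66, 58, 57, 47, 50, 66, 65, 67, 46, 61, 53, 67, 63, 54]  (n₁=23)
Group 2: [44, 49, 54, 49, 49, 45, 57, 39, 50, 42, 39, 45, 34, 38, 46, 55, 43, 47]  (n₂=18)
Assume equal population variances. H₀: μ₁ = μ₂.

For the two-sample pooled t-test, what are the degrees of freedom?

df = n₁ + n₂ − 2 = 23 + 18 − 2 = 39

degrees of freedom = 39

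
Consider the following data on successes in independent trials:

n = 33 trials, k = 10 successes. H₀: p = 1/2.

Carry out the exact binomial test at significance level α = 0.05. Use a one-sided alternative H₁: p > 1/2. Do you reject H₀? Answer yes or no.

Exact binomial: n=33, k=10, p₀=1/2=0.5000
P(X≥10) from Σ C(n,i)·p₀^i·(1−p₀)^(n−i)
p-value (one-sided, H₁ greater) = 0.99323
At α=0.05: p ≥ α → fail to reject H₀

reject H₀: no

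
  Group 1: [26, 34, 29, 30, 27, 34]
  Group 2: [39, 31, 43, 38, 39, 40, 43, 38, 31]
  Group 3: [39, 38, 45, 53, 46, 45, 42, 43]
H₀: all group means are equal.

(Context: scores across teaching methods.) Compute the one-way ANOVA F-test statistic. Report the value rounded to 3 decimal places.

test statistic = 18.091

Group means [30.00, 38.00, 43.88], grand mean 37.957
SSB = Σnᵢ(x̄ᵢ−x̄)² = 660.082; SSW = ΣΣ(x−x̄ᵢ)² = 364.875
MSB = 660.082/2 = 330.0408; MSW = 364.875/20 = 18.2437
F = MSB/MSW = 18.0906
df = (2, 20)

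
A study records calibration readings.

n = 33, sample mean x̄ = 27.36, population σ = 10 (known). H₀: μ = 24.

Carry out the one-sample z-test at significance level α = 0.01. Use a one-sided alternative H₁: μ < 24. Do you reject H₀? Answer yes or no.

reject H₀: no

SE = σ/√n = 10/√33 = 1.7408
z = (x̄−μ₀)/SE = (27.36−24)/1.7408 = 1.9302
p-value (one-sided, H₁ less) = 0.97321
At α=0.01: p ≥ α → fail to reject H₀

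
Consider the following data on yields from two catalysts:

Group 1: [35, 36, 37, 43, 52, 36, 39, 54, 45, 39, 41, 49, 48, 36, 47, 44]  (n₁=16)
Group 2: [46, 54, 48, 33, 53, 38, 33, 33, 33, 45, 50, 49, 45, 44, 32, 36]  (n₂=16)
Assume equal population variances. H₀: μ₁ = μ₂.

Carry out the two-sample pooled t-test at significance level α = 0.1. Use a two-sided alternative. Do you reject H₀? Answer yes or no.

x̄₁=42.562, s₁=6.132, n₁=16
x̄₂=42.000, s₂=7.866, n₂=16
s_p² = [15·6.132² + 15·7.866²]/30 = 49.7313
SE = √(s_p²·(1/16+1/16)) = 2.4933
t = (42.562−42.000)/2.4933 = 0.2256
df = 30
p-value (two-sided) = 0.82304
At α=0.1: p ≥ α → fail to reject H₀

reject H₀: no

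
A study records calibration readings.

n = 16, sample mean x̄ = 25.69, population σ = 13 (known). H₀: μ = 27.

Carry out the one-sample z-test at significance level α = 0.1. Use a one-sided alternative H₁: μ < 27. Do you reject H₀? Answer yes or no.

SE = σ/√n = 13/√16 = 3.2500
z = (x̄−μ₀)/SE = (25.69−27)/3.2500 = -0.4031
p-value (one-sided, H₁ less) = 0.34345
At α=0.1: p ≥ α → fail to reject H₀

reject H₀: no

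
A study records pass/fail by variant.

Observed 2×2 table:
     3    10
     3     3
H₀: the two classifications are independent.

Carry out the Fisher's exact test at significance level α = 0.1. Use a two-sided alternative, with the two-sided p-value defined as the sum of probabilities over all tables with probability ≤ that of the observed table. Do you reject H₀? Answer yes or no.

reject H₀: no

Margins: r₁=13, r₂=6, c₁=6, c₂=13, n=19
p_obs = C(13,3)·C(6,3)/C(19,6); sum pmf over tables with pmf ≤ p_obs
p-value (two-sided) = 0.32010
At α=0.1: p ≥ α → fail to reject H₀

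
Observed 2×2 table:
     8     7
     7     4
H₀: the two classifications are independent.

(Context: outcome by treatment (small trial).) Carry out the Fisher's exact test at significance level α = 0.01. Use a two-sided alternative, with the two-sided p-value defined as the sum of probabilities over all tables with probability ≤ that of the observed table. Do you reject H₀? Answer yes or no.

reject H₀: no

Margins: r₁=15, r₂=11, c₁=15, c₂=11, n=26
p_obs = C(15,8)·C(11,7)/C(26,15); sum pmf over tables with pmf ≤ p_obs
p-value (two-sided) = 0.70072
At α=0.01: p ≥ α → fail to reject H₀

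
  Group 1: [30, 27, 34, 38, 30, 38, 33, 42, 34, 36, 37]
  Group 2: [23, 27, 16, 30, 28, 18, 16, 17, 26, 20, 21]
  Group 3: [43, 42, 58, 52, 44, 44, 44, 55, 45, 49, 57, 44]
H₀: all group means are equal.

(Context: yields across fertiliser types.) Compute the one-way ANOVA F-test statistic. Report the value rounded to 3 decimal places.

Group means [34.45, 22.00, 48.08], grand mean 35.235
SSB = Σnᵢ(x̄ᵢ−x̄)² = 3914.474; SSW = ΣΣ(x−x̄ᵢ)² = 829.644
MSB = 3914.474/2 = 1957.2369; MSW = 829.644/31 = 26.7627
F = MSB/MSW = 73.1330
df = (2, 31)

test statistic = 73.133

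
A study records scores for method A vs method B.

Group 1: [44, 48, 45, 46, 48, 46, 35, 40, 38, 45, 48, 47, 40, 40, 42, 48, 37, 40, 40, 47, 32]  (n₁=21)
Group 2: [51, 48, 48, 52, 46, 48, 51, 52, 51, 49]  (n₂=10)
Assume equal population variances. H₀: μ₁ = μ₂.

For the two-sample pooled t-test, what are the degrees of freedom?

degrees of freedom = 29

df = n₁ + n₂ − 2 = 21 + 10 − 2 = 29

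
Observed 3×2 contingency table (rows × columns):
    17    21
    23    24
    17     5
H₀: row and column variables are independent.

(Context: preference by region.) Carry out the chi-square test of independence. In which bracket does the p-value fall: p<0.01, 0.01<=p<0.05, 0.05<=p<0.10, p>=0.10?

Row totals [38, 47, 22], col totals [57, 50], n=107
χ² = (17−20.24)²/20.24 + (21−17.76)²/17.76 + (23−25.04)²/25.04 + (24−21.96)²/21.96 + (17−11.72)²/11.72 + (5−10.28)²/10.28 = 6.5579
df = 2
p-value (upper-tail) = 0.03767
→ bracket: 0.01<=p<0.05

p-value bracket: 0.01<=p<0.05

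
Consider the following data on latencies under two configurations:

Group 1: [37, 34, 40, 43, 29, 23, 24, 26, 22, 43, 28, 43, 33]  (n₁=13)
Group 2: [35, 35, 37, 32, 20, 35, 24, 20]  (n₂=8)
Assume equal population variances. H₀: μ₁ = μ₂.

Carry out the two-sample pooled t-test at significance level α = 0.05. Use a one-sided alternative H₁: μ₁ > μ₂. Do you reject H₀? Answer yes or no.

x̄₁=32.692, s₁=7.941, n₁=13
x̄₂=29.750, s₂=7.206, n₂=8
s_p² = [12·7.941² + 7·7.206²]/19 = 58.9615
SE = √(s_p²·(1/13+1/8)) = 3.4505
t = (32.692−29.750)/3.4505 = 0.8527
df = 19
p-value (one-sided, H₁ greater) = 0.20222
At α=0.05: p ≥ α → fail to reject H₀

reject H₀: no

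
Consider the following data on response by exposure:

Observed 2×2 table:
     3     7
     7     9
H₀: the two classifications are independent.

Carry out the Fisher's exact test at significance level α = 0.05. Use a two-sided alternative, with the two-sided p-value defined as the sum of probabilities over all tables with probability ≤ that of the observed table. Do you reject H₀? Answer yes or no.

Margins: r₁=10, r₂=16, c₁=10, c₂=16, n=26
p_obs = C(10,3)·C(16,7)/C(26,10); sum pmf over tables with pmf ≤ p_obs
p-value (two-sided) = 0.68340
At α=0.05: p ≥ α → fail to reject H₀

reject H₀: no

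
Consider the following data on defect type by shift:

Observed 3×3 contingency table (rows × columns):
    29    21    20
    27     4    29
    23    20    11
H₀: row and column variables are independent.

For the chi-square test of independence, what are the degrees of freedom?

df = (r−1)(c−1) = (3−1)·(3−1) = 4

degrees of freedom = 4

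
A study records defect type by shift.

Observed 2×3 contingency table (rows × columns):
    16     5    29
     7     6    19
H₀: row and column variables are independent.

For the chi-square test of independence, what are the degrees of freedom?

df = (r−1)(c−1) = (2−1)·(3−1) = 2

degrees of freedom = 2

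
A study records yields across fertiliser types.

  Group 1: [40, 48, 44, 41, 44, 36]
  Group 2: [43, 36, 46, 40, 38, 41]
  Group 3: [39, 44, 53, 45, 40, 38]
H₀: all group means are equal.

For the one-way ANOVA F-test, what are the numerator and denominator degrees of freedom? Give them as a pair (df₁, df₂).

degrees of freedom = [2, 15]

k = 3 groups, N = 18 total
df = (k−1, N−k) = (3−1, 18−3) = (2, 15)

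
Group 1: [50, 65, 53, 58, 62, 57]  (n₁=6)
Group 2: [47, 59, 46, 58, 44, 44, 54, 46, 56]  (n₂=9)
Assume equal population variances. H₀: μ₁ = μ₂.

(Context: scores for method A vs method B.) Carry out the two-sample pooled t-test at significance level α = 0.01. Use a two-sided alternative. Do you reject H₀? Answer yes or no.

reject H₀: no

x̄₁=57.500, s₁=5.541, n₁=6
x̄₂=50.444, s₂=6.207, n₂=9
s_p² = [5·5.541² + 8·6.207²]/13 = 35.5171
SE = √(s_p²·(1/6+1/9)) = 3.1410
t = (57.500−50.444)/3.1410 = 2.2463
df = 13
p-value (two-sided) = 0.04270
At α=0.01: p ≥ α → fail to reject H₀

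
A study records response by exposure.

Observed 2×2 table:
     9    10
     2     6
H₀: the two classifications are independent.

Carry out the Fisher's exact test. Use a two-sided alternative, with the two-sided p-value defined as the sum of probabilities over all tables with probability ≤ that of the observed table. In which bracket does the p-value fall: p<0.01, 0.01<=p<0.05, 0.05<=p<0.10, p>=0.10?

Margins: r₁=19, r₂=8, c₁=11, c₂=16, n=27
p_obs = C(19,9)·C(8,2)/C(27,11); sum pmf over tables with pmf ≤ p_obs
p-value (two-sided) = 0.40483
→ bracket: p>=0.10

p-value bracket: p>=0.10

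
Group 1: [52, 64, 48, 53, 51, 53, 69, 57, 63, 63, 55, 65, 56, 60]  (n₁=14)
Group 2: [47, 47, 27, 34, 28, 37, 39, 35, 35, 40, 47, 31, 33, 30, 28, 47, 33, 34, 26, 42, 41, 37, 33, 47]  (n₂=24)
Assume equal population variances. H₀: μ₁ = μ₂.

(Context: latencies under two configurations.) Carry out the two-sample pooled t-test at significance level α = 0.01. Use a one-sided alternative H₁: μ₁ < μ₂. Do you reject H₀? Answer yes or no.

reject H₀: no

x̄₁=57.786, s₁=6.253, n₁=14
x̄₂=36.583, s₂=6.890, n₂=24
s_p² = [13·6.253² + 23·6.890²]/36 = 44.4497
SE = √(s_p²·(1/14+1/24)) = 2.2421
t = (57.786−36.583)/2.2421 = 9.4564
df = 36
p-value (one-sided, H₁ less) = 1.00000
At α=0.01: p ≥ α → fail to reject H₀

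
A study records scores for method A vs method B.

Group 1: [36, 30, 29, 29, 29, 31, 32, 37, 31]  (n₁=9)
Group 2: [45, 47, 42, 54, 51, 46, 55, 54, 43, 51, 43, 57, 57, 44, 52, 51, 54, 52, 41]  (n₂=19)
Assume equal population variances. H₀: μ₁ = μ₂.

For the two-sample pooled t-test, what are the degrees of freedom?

df = n₁ + n₂ − 2 = 9 + 19 − 2 = 26

degrees of freedom = 26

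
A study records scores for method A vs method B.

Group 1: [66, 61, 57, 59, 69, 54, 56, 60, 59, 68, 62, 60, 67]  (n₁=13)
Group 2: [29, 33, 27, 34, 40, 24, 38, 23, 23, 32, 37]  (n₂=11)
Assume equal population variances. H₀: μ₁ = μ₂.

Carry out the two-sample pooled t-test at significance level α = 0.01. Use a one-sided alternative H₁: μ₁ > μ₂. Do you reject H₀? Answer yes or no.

x̄₁=61.385, s₁=4.770, n₁=13
x̄₂=30.909, s₂=6.139, n₂=11
s_p² = [12·4.770² + 10·6.139²]/22 = 29.5448
SE = √(s_p²·(1/13+1/11)) = 2.2268
t = (61.385−30.909)/2.2268 = 13.6859
df = 22
p-value (one-sided, H₁ greater) = 0.00000
At α=0.01: p < α → reject H₀

reject H₀: yes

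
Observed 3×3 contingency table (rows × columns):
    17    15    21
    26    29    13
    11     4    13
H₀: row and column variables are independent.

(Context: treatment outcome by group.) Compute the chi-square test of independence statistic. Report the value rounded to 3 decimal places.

test statistic = 12.135

Row totals [53, 68, 28], col totals [54, 48, 47], n=149
χ² = (17−19.21)²/19.21 + (15−17.07)²/17.07 + (21−16.72)²/16.72 + (26−24.64)²/24.64 + (29−21.91)²/21.91 + (13−21.45)²/21.45 + (11−10.15)²/10.15 + (4−9.02)²/9.02 + (13−8.83)²/8.83 = 12.1351
df = 4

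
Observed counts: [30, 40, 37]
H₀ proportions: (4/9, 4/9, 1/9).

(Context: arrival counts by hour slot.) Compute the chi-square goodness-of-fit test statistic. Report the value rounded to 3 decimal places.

test statistic = 60.720

n = 107; E_i = n·p_i = [47.56, 47.56, 11.89]
χ² = (30−47.56)²/47.56 + (40−47.56)²/47.56 + (37−11.89)²/11.89 = 60.7196
df = 2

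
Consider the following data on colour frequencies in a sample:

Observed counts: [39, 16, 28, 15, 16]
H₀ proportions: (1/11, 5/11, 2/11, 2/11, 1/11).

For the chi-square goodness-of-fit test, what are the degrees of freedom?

degrees of freedom = 4

df = k − 1 = 5 − 1 = 4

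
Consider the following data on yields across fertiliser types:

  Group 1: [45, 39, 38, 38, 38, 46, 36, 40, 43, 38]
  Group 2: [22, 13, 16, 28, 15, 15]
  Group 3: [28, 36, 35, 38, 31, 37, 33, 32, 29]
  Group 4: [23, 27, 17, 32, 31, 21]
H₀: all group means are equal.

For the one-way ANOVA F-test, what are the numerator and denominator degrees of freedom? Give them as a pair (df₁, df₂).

k = 4 groups, N = 31 total
df = (k−1, N−k) = (4−1, 31−4) = (3, 27)

degrees of freedom = [3, 27]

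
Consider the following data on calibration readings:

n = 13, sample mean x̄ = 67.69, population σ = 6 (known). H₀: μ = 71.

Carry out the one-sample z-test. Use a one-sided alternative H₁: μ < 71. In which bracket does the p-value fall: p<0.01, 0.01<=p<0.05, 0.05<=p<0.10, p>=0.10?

SE = σ/√n = 6/√13 = 1.6641
z = (x̄−μ₀)/SE = (67.69−71)/1.6641 = -1.9891
p-value (one-sided, H₁ less) = 0.02335
→ bracket: 0.01<=p<0.05

p-value bracket: 0.01<=p<0.05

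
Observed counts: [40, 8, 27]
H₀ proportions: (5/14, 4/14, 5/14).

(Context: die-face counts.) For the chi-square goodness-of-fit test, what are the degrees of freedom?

df = k − 1 = 3 − 1 = 2

degrees of freedom = 2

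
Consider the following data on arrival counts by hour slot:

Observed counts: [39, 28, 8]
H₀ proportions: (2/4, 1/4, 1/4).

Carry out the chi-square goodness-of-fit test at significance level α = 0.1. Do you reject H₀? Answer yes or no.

n = 75; E_i = n·p_i = [37.50, 18.75, 18.75]
χ² = (39−37.50)²/37.50 + (28−18.75)²/18.75 + (8−18.75)²/18.75 = 10.7867
df = 2
p-value (upper-tail) = 0.00455
At α=0.1: p < α → reject H₀

reject H₀: yes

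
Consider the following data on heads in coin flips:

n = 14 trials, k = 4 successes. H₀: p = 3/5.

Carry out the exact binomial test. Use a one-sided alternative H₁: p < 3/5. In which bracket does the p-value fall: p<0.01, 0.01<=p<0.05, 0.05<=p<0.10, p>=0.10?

Exact binomial: n=14, k=4, p₀=3/5=0.6000
P(X≤4) from Σ C(n,i)·p₀^i·(1−p₀)^(n−i)
p-value (one-sided, H₁ less) = 0.01751
→ bracket: 0.01<=p<0.05

p-value bracket: 0.01<=p<0.05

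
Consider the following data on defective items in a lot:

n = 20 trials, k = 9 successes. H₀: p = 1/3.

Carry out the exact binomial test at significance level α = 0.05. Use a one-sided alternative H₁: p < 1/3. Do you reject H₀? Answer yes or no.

Exact binomial: n=20, k=9, p₀=1/3=0.3333
P(X≤9) from Σ C(n,i)·p₀^i·(1−p₀)^(n−i)
p-value (one-sided, H₁ less) = 0.90810
At α=0.05: p ≥ α → fail to reject H₀

reject H₀: no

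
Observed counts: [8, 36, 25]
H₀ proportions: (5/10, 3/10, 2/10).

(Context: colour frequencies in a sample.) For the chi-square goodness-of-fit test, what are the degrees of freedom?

degrees of freedom = 2

df = k − 1 = 3 − 1 = 2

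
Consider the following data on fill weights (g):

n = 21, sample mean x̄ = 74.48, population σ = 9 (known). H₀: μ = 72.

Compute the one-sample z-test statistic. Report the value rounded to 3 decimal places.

SE = σ/√n = 9/√21 = 1.9640
z = (x̄−μ₀)/SE = (74.48−72)/1.9640 = 1.2628

test statistic = 1.263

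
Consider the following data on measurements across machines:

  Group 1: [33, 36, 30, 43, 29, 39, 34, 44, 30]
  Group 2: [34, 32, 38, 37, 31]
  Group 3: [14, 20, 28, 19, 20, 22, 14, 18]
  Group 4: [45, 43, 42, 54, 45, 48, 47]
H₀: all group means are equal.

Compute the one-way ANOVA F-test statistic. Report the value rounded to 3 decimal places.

test statistic = 43.914

Group means [35.33, 34.40, 19.38, 46.29], grand mean 33.414
SSB = Σnᵢ(x̄ᵢ−x̄)² = 2774.531; SSW = ΣΣ(x−x̄ᵢ)² = 526.504
MSB = 2774.531/3 = 924.8436; MSW = 526.504/25 = 21.0601
F = MSB/MSW = 43.9144
df = (3, 25)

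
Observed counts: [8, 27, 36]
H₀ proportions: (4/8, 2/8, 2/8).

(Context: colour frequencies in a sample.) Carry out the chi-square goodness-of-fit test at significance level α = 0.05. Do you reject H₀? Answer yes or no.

n = 71; E_i = n·p_i = [35.50, 17.75, 17.75]
χ² = (8−35.50)²/35.50 + (27−17.75)²/17.75 + (36−17.75)²/17.75 = 44.8873
df = 2
p-value (upper-tail) = 0.00000
At α=0.05: p < α → reject H₀

reject H₀: yes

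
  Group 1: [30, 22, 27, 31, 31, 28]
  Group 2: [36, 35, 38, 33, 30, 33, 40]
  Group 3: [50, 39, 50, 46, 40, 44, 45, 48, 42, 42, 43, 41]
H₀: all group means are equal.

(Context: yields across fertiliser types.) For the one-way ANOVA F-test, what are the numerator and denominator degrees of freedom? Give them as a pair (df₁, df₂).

degrees of freedom = [2, 22]

k = 3 groups, N = 25 total
df = (k−1, N−k) = (3−1, 25−3) = (2, 22)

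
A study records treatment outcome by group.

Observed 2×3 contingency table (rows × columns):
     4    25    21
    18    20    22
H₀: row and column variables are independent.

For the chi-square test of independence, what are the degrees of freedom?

degrees of freedom = 2

df = (r−1)(c−1) = (2−1)·(3−1) = 2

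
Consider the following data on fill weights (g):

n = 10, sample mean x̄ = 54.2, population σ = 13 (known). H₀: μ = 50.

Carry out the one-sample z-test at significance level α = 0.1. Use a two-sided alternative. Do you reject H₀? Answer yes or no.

SE = σ/√n = 13/√10 = 4.1110
z = (x̄−μ₀)/SE = (54.2−50)/4.1110 = 1.0217
p-value (two-sided) = 0.30694
At α=0.1: p ≥ α → fail to reject H₀

reject H₀: no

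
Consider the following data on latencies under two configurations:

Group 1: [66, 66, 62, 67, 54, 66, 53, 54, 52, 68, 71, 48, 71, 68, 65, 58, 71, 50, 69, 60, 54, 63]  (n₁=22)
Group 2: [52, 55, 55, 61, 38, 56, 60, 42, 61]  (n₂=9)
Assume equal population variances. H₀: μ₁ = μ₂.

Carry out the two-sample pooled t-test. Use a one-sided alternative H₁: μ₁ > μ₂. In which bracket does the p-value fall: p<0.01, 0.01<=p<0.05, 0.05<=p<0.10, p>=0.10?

x̄₁=61.636, s₁=7.487, n₁=22
x̄₂=53.333, s₂=8.216, n₂=9
s_p² = [21·7.487² + 8·8.216²]/29 = 59.2100
SE = √(s_p²·(1/22+1/9)) = 3.0447
t = (61.636−53.333)/3.0447 = 2.7270
df = 29
p-value (one-sided, H₁ greater) = 0.00537
→ bracket: p<0.01

p-value bracket: p<0.01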